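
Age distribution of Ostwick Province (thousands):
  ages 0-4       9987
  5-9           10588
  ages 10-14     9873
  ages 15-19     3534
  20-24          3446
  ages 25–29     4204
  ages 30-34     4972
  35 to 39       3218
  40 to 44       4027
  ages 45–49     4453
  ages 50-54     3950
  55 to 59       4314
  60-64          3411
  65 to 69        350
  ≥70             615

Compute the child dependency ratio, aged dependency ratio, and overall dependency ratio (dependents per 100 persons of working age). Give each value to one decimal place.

0–14: 9987 + 10588 + 9873 = 30448
15–64: 3534 + 3446 + 4204 + 4972 + 3218 + 4027 + 4453 + 3950 + 4314 + 3411 = 39529
65+: 350 + 615 = 965
Youth dependency ratio = 30448 / 39529 × 100 = 77.0
Old-age dependency ratio = 965 / 39529 × 100 = 2.4
Total dependency ratio = (30448 + 965) / 39529 × 100 = 31413 / 39529 × 100 = 79.5

Youth dependency ratio: 77.0
Old-age dependency ratio: 2.4
Total dependency ratio: 79.5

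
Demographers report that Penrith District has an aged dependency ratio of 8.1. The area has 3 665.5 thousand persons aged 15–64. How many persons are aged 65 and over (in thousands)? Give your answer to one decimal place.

Old-age dependency ratio = elderly / working-age × 100
8.1 = E / 3 665.5 × 100
⇒ 296.9

Aged 65 and over: 296.9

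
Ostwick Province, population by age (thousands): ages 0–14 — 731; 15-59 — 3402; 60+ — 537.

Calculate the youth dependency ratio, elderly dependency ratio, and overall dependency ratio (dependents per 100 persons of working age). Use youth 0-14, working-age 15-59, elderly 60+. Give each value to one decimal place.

Youth dependency ratio = 731 / 3402 × 100 = 21.5
Old-age dependency ratio = 537 / 3402 × 100 = 15.8
Total dependency ratio = (731 + 537) / 3402 × 100 = 1268 / 3402 × 100 = 37.3

Youth dependency ratio: 21.5
Old-age dependency ratio: 15.8
Total dependency ratio: 37.3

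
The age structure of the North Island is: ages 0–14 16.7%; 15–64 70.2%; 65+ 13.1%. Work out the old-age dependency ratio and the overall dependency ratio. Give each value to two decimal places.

Old-age dependency ratio: 18.66
Total dependency ratio: 42.45

Old-age dependency ratio = 13.1 / 70.2 × 100 = 18.66
Total dependency ratio = (16.7 + 13.1) / 70.2 × 100 = 29.8 / 70.2 × 100 = 42.45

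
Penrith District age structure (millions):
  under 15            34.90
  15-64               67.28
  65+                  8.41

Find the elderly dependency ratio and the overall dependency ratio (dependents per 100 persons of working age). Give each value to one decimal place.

Old-age dependency ratio: 12.5
Total dependency ratio: 64.4

Old-age dependency ratio = 8.41 / 67.28 × 100 = 12.5
Total dependency ratio = (34.90 + 8.41) / 67.28 × 100 = 43.31 / 67.28 × 100 = 64.4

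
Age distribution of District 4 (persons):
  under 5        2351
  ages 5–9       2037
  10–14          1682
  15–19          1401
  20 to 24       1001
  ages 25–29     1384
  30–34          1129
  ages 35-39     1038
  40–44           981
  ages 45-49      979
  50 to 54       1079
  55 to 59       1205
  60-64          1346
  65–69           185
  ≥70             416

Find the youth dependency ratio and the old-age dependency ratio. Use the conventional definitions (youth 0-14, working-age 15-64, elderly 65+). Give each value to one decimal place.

0–14: 2351 + 2037 + 1682 = 6070
15–64: 1401 + 1001 + 1384 + 1129 + 1038 + 981 + 979 + 1079 + 1205 + 1346 = 11543
65+: 185 + 416 = 601
Youth dependency ratio = 6070 / 11543 × 100 = 52.6
Old-age dependency ratio = 601 / 11543 × 100 = 5.2

Youth dependency ratio: 52.6
Old-age dependency ratio: 5.2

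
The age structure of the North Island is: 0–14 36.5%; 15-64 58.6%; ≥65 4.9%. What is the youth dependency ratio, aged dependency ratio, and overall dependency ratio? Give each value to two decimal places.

Youth dependency ratio: 62.29
Old-age dependency ratio: 8.36
Total dependency ratio: 70.65

Youth dependency ratio = 36.5 / 58.6 × 100 = 62.29
Old-age dependency ratio = 4.9 / 58.6 × 100 = 8.36
Total dependency ratio = (36.5 + 4.9) / 58.6 × 100 = 41.4 / 58.6 × 100 = 70.65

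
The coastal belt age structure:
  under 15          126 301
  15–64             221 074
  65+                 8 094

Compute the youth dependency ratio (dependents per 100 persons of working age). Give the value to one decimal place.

Youth dependency ratio: 57.1

Youth dependency ratio = 126 301 / 221 074 × 100 = 57.1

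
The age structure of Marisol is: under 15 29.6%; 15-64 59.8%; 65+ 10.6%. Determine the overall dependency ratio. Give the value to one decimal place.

Total dependency ratio: 67.2

Total dependency ratio = (29.6 + 10.6) / 59.8 × 100 = 40.2 / 59.8 × 100 = 67.2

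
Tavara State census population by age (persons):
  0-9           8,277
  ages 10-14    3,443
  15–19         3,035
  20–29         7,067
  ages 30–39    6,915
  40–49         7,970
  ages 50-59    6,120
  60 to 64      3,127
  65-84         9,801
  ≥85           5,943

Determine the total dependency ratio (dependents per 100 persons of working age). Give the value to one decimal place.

0–14: 8,277 + 3,443 = 11,720
15–64: 3,035 + 7,067 + 6,915 + 7,970 + 6,120 + 3,127 = 34,234
65+: 9,801 + 5,943 = 15,744
Total dependency ratio = (11,720 + 15,744) / 34,234 × 100 = 27,464 / 34,234 × 100 = 80.2

Total dependency ratio: 80.2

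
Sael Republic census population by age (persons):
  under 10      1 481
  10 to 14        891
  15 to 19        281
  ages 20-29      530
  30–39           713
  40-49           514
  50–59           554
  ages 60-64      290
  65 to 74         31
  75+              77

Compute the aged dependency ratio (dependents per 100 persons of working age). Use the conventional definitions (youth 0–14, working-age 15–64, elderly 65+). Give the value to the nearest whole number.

Old-age dependency ratio: 4

0–14: 1 481 + 891 = 2 372
15–64: 281 + 530 + 713 + 514 + 554 + 290 = 2 882
65+: 31 + 77 = 108
Old-age dependency ratio = 108 / 2 882 × 100 = 4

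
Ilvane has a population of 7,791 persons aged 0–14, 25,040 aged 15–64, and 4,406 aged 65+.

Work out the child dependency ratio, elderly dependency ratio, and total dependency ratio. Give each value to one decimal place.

Youth dependency ratio: 31.1
Old-age dependency ratio: 17.6
Total dependency ratio: 48.7

Youth dependency ratio = 7,791 / 25,040 × 100 = 31.1
Old-age dependency ratio = 4,406 / 25,040 × 100 = 17.6
Total dependency ratio = (7,791 + 4,406) / 25,040 × 100 = 12,197 / 25,040 × 100 = 48.7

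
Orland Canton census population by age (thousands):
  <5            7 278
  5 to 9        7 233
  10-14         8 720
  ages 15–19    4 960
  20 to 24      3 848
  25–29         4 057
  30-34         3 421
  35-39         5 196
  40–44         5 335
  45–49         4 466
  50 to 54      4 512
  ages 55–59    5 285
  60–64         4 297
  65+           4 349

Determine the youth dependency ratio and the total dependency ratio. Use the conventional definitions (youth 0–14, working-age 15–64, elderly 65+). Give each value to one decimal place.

Youth dependency ratio: 51.2
Total dependency ratio: 60.8

0–14: 7 278 + 7 233 + 8 720 = 23 231
15–64: 4 960 + 3 848 + 4 057 + 3 421 + 5 196 + 5 335 + 4 466 + 4 512 + 5 285 + 4 297 = 45 377
65+: 4 349
Youth dependency ratio = 23 231 / 45 377 × 100 = 51.2
Total dependency ratio = (23 231 + 4 349) / 45 377 × 100 = 27 580 / 45 377 × 100 = 60.8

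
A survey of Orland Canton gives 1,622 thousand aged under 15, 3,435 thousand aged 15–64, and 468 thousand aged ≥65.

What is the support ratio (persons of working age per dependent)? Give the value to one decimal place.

Support ratio = 3,435 / (1,622 + 468) = 3,435 / 2,090 = 1.6

Support ratio: 1.6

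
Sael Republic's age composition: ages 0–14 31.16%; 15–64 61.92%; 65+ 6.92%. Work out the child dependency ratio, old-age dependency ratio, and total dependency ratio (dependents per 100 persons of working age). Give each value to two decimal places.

Youth dependency ratio = 31.16 / 61.92 × 100 = 50.32
Old-age dependency ratio = 6.92 / 61.92 × 100 = 11.18
Total dependency ratio = (31.16 + 6.92) / 61.92 × 100 = 38.08 / 61.92 × 100 = 61.50

Youth dependency ratio: 50.32
Old-age dependency ratio: 11.18
Total dependency ratio: 61.50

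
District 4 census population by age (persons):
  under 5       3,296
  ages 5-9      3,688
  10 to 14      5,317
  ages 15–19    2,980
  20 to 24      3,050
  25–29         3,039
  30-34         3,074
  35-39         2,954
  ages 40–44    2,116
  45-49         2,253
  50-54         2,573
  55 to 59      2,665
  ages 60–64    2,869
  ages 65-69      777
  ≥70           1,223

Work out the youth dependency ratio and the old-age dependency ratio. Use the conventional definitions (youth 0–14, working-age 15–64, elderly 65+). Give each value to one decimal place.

Youth dependency ratio: 44.6
Old-age dependency ratio: 7.3

0–14: 3,296 + 3,688 + 5,317 = 12,301
15–64: 2,980 + 3,050 + 3,039 + 3,074 + 2,954 + 2,116 + 2,253 + 2,573 + 2,665 + 2,869 = 27,573
65+: 777 + 1,223 = 2,000
Youth dependency ratio = 12,301 / 27,573 × 100 = 44.6
Old-age dependency ratio = 2,000 / 27,573 × 100 = 7.3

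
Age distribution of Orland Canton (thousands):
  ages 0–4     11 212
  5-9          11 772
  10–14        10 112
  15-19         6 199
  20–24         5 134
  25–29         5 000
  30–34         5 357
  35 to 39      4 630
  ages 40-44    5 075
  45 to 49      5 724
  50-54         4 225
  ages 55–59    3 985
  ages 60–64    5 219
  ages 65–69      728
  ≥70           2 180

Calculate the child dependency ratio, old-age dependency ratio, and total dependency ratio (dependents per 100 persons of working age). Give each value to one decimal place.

Youth dependency ratio: 65.5
Old-age dependency ratio: 5.8
Total dependency ratio: 71.2

0–14: 11 212 + 11 772 + 10 112 = 33 096
15–64: 6 199 + 5 134 + 5 000 + 5 357 + 4 630 + 5 075 + 5 724 + 4 225 + 3 985 + 5 219 = 50 548
65+: 728 + 2 180 = 2 908
Youth dependency ratio = 33 096 / 50 548 × 100 = 65.5
Old-age dependency ratio = 2 908 / 50 548 × 100 = 5.8
Total dependency ratio = (33 096 + 2 908) / 50 548 × 100 = 36 004 / 50 548 × 100 = 71.2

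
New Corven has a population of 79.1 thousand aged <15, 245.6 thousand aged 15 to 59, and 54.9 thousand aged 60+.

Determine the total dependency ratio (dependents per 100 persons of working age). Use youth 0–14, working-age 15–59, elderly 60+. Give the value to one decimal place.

Total dependency ratio: 54.6

Total dependency ratio = (79.1 + 54.9) / 245.6 × 100 = 134.0 / 245.6 × 100 = 54.6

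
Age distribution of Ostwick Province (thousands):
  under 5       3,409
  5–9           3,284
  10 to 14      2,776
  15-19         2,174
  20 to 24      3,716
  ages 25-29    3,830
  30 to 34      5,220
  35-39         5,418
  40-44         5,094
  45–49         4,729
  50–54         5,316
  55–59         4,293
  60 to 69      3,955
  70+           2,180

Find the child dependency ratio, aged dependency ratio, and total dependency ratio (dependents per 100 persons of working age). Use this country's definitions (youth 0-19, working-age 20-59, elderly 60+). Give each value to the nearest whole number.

0–19: 3,409 + 3,284 + 2,776 + 2,174 = 11,643
20–59: 3,716 + 3,830 + 5,220 + 5,418 + 5,094 + 4,729 + 5,316 + 4,293 = 37,616
60+: 3,955 + 2,180 = 6,135
Youth dependency ratio = 11,643 / 37,616 × 100 = 31
Old-age dependency ratio = 6,135 / 37,616 × 100 = 16
Total dependency ratio = (11,643 + 6,135) / 37,616 × 100 = 17,778 / 37,616 × 100 = 47

Youth dependency ratio: 31
Old-age dependency ratio: 16
Total dependency ratio: 47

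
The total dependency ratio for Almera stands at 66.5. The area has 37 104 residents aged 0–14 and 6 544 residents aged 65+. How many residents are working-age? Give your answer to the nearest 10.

Working-age: 65 640

Total dependency ratio = (youth + elderly) / working-age × 100
66.5 = (37 104 + 6 544) / W × 100
⇒ 65 640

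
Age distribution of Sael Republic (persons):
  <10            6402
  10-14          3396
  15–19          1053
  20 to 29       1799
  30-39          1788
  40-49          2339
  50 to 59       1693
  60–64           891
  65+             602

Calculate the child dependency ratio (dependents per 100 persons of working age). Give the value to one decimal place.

0–14: 6402 + 3396 = 9798
15–64: 1053 + 1799 + 1788 + 2339 + 1693 + 891 = 9563
65+: 602
Youth dependency ratio = 9798 / 9563 × 100 = 102.5

Youth dependency ratio: 102.5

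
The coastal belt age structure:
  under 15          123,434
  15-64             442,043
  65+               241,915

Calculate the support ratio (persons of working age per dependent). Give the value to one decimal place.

Support ratio = 442,043 / (123,434 + 241,915) = 442,043 / 365,349 = 1.2

Support ratio: 1.2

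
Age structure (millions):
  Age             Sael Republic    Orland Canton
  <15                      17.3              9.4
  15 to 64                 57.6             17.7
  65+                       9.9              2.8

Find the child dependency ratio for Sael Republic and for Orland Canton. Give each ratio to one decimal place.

Sael Republic: 30.0
Orland Canton: 53.1

Sael Republic: 17.3 / 57.6 × 100 = 30.0
Orland Canton: 9.4 / 17.7 × 100 = 53.1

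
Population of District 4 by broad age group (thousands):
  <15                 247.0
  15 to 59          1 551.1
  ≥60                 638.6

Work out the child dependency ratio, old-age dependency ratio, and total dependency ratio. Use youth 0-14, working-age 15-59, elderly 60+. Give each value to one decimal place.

Youth dependency ratio = 247.0 / 1 551.1 × 100 = 15.9
Old-age dependency ratio = 638.6 / 1 551.1 × 100 = 41.2
Total dependency ratio = (247.0 + 638.6) / 1 551.1 × 100 = 885.6 / 1 551.1 × 100 = 57.1

Youth dependency ratio: 15.9
Old-age dependency ratio: 41.2
Total dependency ratio: 57.1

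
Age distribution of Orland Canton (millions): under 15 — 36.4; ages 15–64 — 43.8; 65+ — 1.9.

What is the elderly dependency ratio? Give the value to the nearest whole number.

Old-age dependency ratio: 4

Old-age dependency ratio = 1.9 / 43.8 × 100 = 4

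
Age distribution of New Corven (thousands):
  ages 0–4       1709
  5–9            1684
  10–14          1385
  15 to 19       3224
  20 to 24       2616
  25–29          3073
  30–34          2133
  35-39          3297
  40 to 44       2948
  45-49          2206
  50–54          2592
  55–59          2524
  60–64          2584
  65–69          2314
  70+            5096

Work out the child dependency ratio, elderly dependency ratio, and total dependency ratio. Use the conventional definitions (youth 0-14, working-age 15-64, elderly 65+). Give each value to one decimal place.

0–14: 1709 + 1684 + 1385 = 4778
15–64: 3224 + 2616 + 3073 + 2133 + 3297 + 2948 + 2206 + 2592 + 2524 + 2584 = 27197
65+: 2314 + 5096 = 7410
Youth dependency ratio = 4778 / 27197 × 100 = 17.6
Old-age dependency ratio = 7410 / 27197 × 100 = 27.2
Total dependency ratio = (4778 + 7410) / 27197 × 100 = 12188 / 27197 × 100 = 44.8

Youth dependency ratio: 17.6
Old-age dependency ratio: 27.2
Total dependency ratio: 44.8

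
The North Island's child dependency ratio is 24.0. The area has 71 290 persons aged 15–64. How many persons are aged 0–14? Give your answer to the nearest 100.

Youth dependency ratio = youth / working-age × 100
24.0 = Y / 71 290 × 100
⇒ 17 100

Aged 0–14: 17 100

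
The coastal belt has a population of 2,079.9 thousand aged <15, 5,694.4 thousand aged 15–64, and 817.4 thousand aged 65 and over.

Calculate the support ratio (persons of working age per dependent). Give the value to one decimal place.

Support ratio: 2.0

Support ratio = 5,694.4 / (2,079.9 + 817.4) = 5,694.4 / 2,897.3 = 2.0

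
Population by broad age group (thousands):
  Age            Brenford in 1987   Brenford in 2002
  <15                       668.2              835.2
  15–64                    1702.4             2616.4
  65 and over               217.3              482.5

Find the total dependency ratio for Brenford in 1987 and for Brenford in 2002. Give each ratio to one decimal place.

Brenford in 1987: (668.2 + 217.3) / 1702.4 × 100 = 885.5 / 1702.4 × 100 = 52.0
Brenford in 2002: (835.2 + 482.5) / 2616.4 × 100 = 1317.7 / 2616.4 × 100 = 50.4

Brenford in 1987: 52.0
Brenford in 2002: 50.4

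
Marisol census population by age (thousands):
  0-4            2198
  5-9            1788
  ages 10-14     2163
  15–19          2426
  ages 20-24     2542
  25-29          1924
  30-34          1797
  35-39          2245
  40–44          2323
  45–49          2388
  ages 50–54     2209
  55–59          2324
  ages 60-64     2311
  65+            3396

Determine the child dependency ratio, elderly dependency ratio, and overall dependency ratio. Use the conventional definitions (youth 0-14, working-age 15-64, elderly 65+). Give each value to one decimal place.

0–14: 2198 + 1788 + 2163 = 6149
15–64: 2426 + 2542 + 1924 + 1797 + 2245 + 2323 + 2388 + 2209 + 2324 + 2311 = 22489
65+: 3396
Youth dependency ratio = 6149 / 22489 × 100 = 27.3
Old-age dependency ratio = 3396 / 22489 × 100 = 15.1
Total dependency ratio = (6149 + 3396) / 22489 × 100 = 9545 / 22489 × 100 = 42.4

Youth dependency ratio: 27.3
Old-age dependency ratio: 15.1
Total dependency ratio: 42.4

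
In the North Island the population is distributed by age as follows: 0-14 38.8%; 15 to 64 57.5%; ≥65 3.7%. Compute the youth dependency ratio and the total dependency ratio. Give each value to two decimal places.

Youth dependency ratio = 38.8 / 57.5 × 100 = 67.48
Total dependency ratio = (38.8 + 3.7) / 57.5 × 100 = 42.5 / 57.5 × 100 = 73.91

Youth dependency ratio: 67.48
Total dependency ratio: 73.91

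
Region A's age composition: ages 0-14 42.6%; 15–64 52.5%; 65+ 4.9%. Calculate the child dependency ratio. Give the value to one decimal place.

Youth dependency ratio: 81.1

Youth dependency ratio = 42.6 / 52.5 × 100 = 81.1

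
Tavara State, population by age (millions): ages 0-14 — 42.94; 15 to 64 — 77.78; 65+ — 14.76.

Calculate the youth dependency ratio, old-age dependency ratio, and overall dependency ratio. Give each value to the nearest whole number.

Youth dependency ratio: 55
Old-age dependency ratio: 19
Total dependency ratio: 74

Youth dependency ratio = 42.94 / 77.78 × 100 = 55
Old-age dependency ratio = 14.76 / 77.78 × 100 = 19
Total dependency ratio = (42.94 + 14.76) / 77.78 × 100 = 57.70 / 77.78 × 100 = 74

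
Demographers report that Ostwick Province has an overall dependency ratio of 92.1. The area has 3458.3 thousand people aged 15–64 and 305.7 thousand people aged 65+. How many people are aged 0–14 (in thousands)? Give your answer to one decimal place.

Total dependency ratio = (youth + elderly) / working-age × 100
92.1 = (Y + 305.7) / 3458.3 × 100
⇒ 2879.4

Aged 0–14: 2879.4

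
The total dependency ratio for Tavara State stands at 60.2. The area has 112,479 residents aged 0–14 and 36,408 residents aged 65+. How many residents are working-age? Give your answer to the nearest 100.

Working-age: 247,300

Total dependency ratio = (youth + elderly) / working-age × 100
60.2 = (112,479 + 36,408) / W × 100
⇒ 247,300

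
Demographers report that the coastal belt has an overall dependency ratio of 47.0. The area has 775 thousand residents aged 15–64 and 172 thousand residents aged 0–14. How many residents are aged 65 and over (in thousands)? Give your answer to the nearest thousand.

Aged 65 and over: 192

Total dependency ratio = (youth + elderly) / working-age × 100
47.0 = (172 + E) / 775 × 100
⇒ 192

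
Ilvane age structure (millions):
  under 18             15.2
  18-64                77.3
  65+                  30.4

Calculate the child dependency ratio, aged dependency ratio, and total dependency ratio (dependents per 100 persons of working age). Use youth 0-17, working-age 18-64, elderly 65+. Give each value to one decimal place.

Youth dependency ratio: 19.7
Old-age dependency ratio: 39.3
Total dependency ratio: 59.0

Youth dependency ratio = 15.2 / 77.3 × 100 = 19.7
Old-age dependency ratio = 30.4 / 77.3 × 100 = 39.3
Total dependency ratio = (15.2 + 30.4) / 77.3 × 100 = 45.6 / 77.3 × 100 = 59.0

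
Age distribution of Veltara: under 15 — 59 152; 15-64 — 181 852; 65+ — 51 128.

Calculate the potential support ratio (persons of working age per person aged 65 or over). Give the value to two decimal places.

Potential support ratio: 3.56

Potential support ratio = 181 852 / 51 128 = 3.56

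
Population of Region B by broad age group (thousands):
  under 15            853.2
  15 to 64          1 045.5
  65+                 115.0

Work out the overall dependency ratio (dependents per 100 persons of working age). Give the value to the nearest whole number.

Total dependency ratio = (853.2 + 115.0) / 1 045.5 × 100 = 968.2 / 1 045.5 × 100 = 93

Total dependency ratio: 93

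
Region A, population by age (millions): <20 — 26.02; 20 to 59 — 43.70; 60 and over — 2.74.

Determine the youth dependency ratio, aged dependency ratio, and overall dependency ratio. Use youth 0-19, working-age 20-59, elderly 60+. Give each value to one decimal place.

Youth dependency ratio: 59.5
Old-age dependency ratio: 6.3
Total dependency ratio: 65.8

Youth dependency ratio = 26.02 / 43.70 × 100 = 59.5
Old-age dependency ratio = 2.74 / 43.70 × 100 = 6.3
Total dependency ratio = (26.02 + 2.74) / 43.70 × 100 = 28.76 / 43.70 × 100 = 65.8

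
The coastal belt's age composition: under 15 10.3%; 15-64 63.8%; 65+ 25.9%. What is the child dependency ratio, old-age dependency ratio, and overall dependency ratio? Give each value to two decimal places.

Youth dependency ratio: 16.14
Old-age dependency ratio: 40.60
Total dependency ratio: 56.74

Youth dependency ratio = 10.3 / 63.8 × 100 = 16.14
Old-age dependency ratio = 25.9 / 63.8 × 100 = 40.60
Total dependency ratio = (10.3 + 25.9) / 63.8 × 100 = 36.2 / 63.8 × 100 = 56.74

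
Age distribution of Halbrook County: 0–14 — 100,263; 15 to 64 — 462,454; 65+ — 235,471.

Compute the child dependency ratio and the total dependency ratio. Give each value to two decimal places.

Youth dependency ratio = 100,263 / 462,454 × 100 = 21.68
Total dependency ratio = (100,263 + 235,471) / 462,454 × 100 = 335,734 / 462,454 × 100 = 72.60

Youth dependency ratio: 21.68
Total dependency ratio: 72.60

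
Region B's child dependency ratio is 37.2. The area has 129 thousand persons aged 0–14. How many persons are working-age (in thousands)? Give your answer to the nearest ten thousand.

Youth dependency ratio = youth / working-age × 100
37.2 = 129 / W × 100
⇒ 350

Working-age: 350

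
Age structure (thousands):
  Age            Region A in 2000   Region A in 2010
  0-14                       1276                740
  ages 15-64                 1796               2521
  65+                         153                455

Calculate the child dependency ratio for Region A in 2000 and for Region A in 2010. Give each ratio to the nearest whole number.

Region A in 2000: 1276 / 1796 × 100 = 71
Region A in 2010: 740 / 2521 × 100 = 29

Region A in 2000: 71
Region A in 2010: 29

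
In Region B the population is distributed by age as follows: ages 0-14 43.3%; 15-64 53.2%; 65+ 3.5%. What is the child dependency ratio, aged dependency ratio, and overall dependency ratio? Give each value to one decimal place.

Youth dependency ratio: 81.4
Old-age dependency ratio: 6.6
Total dependency ratio: 88.0

Youth dependency ratio = 43.3 / 53.2 × 100 = 81.4
Old-age dependency ratio = 3.5 / 53.2 × 100 = 6.6
Total dependency ratio = (43.3 + 3.5) / 53.2 × 100 = 46.8 / 53.2 × 100 = 88.0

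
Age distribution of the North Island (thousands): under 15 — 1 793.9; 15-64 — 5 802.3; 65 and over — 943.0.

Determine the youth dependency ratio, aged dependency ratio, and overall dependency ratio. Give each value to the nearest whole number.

Youth dependency ratio: 31
Old-age dependency ratio: 16
Total dependency ratio: 47

Youth dependency ratio = 1 793.9 / 5 802.3 × 100 = 31
Old-age dependency ratio = 943.0 / 5 802.3 × 100 = 16
Total dependency ratio = (1 793.9 + 943.0) / 5 802.3 × 100 = 2 736.9 / 5 802.3 × 100 = 47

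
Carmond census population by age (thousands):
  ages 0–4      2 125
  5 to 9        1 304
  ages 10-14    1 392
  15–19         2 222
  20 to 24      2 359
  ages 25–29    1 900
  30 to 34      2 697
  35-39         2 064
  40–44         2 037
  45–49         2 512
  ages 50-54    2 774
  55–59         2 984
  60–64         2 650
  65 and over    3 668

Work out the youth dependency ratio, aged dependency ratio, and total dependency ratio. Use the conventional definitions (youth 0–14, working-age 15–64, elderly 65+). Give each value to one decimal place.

0–14: 2 125 + 1 304 + 1 392 = 4 821
15–64: 2 222 + 2 359 + 1 900 + 2 697 + 2 064 + 2 037 + 2 512 + 2 774 + 2 984 + 2 650 = 24 199
65+: 3 668
Youth dependency ratio = 4 821 / 24 199 × 100 = 19.9
Old-age dependency ratio = 3 668 / 24 199 × 100 = 15.2
Total dependency ratio = (4 821 + 3 668) / 24 199 × 100 = 8 489 / 24 199 × 100 = 35.1

Youth dependency ratio: 19.9
Old-age dependency ratio: 15.2
Total dependency ratio: 35.1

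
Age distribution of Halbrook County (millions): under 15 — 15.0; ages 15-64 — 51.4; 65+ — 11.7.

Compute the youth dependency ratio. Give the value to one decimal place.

Youth dependency ratio: 29.2

Youth dependency ratio = 15.0 / 51.4 × 100 = 29.2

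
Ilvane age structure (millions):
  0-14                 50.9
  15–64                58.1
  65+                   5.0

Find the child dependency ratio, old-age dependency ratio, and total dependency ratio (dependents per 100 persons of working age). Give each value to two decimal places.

Youth dependency ratio = 50.9 / 58.1 × 100 = 87.61
Old-age dependency ratio = 5.0 / 58.1 × 100 = 8.61
Total dependency ratio = (50.9 + 5.0) / 58.1 × 100 = 55.9 / 58.1 × 100 = 96.21

Youth dependency ratio: 87.61
Old-age dependency ratio: 8.61
Total dependency ratio: 96.21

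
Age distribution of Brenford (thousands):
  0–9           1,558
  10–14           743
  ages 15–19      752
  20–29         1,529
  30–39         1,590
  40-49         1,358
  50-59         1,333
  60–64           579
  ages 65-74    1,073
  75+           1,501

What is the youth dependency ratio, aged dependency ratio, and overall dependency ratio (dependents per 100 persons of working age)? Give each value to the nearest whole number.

0–14: 1,558 + 743 = 2,301
15–64: 752 + 1,529 + 1,590 + 1,358 + 1,333 + 579 = 7,141
65+: 1,073 + 1,501 = 2,574
Youth dependency ratio = 2,301 / 7,141 × 100 = 32
Old-age dependency ratio = 2,574 / 7,141 × 100 = 36
Total dependency ratio = (2,301 + 2,574) / 7,141 × 100 = 4,875 / 7,141 × 100 = 68

Youth dependency ratio: 32
Old-age dependency ratio: 36
Total dependency ratio: 68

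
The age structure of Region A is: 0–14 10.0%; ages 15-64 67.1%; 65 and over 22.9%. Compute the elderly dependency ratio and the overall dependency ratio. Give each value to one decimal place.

Old-age dependency ratio = 22.9 / 67.1 × 100 = 34.1
Total dependency ratio = (10.0 + 22.9) / 67.1 × 100 = 32.9 / 67.1 × 100 = 49.0

Old-age dependency ratio: 34.1
Total dependency ratio: 49.0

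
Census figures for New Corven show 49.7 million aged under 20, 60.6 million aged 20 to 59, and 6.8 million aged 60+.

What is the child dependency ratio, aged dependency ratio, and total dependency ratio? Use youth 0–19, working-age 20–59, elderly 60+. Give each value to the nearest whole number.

Youth dependency ratio: 82
Old-age dependency ratio: 11
Total dependency ratio: 93

Youth dependency ratio = 49.7 / 60.6 × 100 = 82
Old-age dependency ratio = 6.8 / 60.6 × 100 = 11
Total dependency ratio = (49.7 + 6.8) / 60.6 × 100 = 56.5 / 60.6 × 100 = 93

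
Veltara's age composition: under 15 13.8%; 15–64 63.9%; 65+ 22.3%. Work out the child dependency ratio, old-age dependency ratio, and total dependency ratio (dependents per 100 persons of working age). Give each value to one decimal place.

Youth dependency ratio = 13.8 / 63.9 × 100 = 21.6
Old-age dependency ratio = 22.3 / 63.9 × 100 = 34.9
Total dependency ratio = (13.8 + 22.3) / 63.9 × 100 = 36.1 / 63.9 × 100 = 56.5

Youth dependency ratio: 21.6
Old-age dependency ratio: 34.9
Total dependency ratio: 56.5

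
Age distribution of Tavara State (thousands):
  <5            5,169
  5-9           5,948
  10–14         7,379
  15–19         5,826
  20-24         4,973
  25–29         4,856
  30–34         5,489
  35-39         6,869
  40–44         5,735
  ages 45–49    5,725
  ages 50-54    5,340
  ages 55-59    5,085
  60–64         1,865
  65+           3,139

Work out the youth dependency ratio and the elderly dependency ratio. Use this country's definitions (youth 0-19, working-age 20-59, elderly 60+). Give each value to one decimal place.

0–19: 5,169 + 5,948 + 7,379 + 5,826 = 24,322
20–59: 4,973 + 4,856 + 5,489 + 6,869 + 5,735 + 5,725 + 5,340 + 5,085 = 44,072
60+: 1,865 + 3,139 = 5,004
Youth dependency ratio = 24,322 / 44,072 × 100 = 55.2
Old-age dependency ratio = 5,004 / 44,072 × 100 = 11.4

Youth dependency ratio: 55.2
Old-age dependency ratio: 11.4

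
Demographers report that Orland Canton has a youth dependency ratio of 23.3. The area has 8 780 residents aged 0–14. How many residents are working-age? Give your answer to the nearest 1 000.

Working-age: 38 000

Youth dependency ratio = youth / working-age × 100
23.3 = 8 780 / W × 100
⇒ 38 000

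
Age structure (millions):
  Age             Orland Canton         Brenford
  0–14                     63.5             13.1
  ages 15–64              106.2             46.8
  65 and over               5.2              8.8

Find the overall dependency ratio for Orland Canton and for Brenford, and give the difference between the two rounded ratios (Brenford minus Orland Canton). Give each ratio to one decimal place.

Orland Canton: 64.7
Brenford: 46.8
Difference: -17.9

Orland Canton: (63.5 + 5.2) / 106.2 × 100 = 68.7 / 106.2 × 100 = 64.7
Brenford: (13.1 + 8.8) / 46.8 × 100 = 21.9 / 46.8 × 100 = 46.8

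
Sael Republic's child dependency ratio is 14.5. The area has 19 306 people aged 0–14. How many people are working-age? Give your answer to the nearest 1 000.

Youth dependency ratio = youth / working-age × 100
14.5 = 19 306 / W × 100
⇒ 133 000

Working-age: 133 000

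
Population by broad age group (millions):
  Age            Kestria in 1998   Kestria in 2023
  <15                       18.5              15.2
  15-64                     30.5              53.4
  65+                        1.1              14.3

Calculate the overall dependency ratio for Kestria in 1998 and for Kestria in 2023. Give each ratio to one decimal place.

Kestria in 1998: 64.3
Kestria in 2023: 55.2

Kestria in 1998: (18.5 + 1.1) / 30.5 × 100 = 19.6 / 30.5 × 100 = 64.3
Kestria in 2023: (15.2 + 14.3) / 53.4 × 100 = 29.5 / 53.4 × 100 = 55.2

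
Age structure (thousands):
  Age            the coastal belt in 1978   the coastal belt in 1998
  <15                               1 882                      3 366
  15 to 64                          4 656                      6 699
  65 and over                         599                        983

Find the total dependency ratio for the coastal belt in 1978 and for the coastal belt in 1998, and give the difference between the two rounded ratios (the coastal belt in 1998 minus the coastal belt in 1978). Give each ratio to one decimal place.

the coastal belt in 1978: 53.3
the coastal belt in 1998: 64.9
Difference: +11.6

the coastal belt in 1978: (1 882 + 599) / 4 656 × 100 = 2 481 / 4 656 × 100 = 53.3
the coastal belt in 1998: (3 366 + 983) / 6 699 × 100 = 4 349 / 6 699 × 100 = 64.9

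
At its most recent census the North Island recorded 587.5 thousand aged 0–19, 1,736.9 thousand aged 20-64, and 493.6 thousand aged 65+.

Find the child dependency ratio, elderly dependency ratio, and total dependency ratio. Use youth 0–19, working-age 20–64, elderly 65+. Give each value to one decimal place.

Youth dependency ratio = 587.5 / 1,736.9 × 100 = 33.8
Old-age dependency ratio = 493.6 / 1,736.9 × 100 = 28.4
Total dependency ratio = (587.5 + 493.6) / 1,736.9 × 100 = 1,081.1 / 1,736.9 × 100 = 62.2

Youth dependency ratio: 33.8
Old-age dependency ratio: 28.4
Total dependency ratio: 62.2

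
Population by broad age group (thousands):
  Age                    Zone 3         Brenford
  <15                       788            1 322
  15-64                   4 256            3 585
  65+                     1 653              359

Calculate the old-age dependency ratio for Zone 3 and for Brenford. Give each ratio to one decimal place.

Zone 3: 38.8
Brenford: 10.0

Zone 3: 1 653 / 4 256 × 100 = 38.8
Brenford: 359 / 3 585 × 100 = 10.0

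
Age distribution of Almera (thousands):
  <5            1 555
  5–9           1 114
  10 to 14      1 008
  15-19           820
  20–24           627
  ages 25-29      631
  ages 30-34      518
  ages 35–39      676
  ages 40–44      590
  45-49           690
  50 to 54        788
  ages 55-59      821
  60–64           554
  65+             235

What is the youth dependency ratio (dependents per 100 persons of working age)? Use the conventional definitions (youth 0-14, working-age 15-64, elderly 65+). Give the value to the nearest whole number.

0–14: 1 555 + 1 114 + 1 008 = 3 677
15–64: 820 + 627 + 631 + 518 + 676 + 590 + 690 + 788 + 821 + 554 = 6 715
65+: 235
Youth dependency ratio = 3 677 / 6 715 × 100 = 55

Youth dependency ratio: 55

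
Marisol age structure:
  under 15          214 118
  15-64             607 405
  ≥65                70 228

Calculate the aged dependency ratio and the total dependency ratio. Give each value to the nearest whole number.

Old-age dependency ratio: 12
Total dependency ratio: 47

Old-age dependency ratio = 70 228 / 607 405 × 100 = 12
Total dependency ratio = (214 118 + 70 228) / 607 405 × 100 = 284 346 / 607 405 × 100 = 47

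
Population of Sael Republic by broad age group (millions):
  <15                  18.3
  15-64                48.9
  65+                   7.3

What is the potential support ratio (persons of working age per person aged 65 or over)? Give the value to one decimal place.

Potential support ratio = 48.9 / 7.3 = 6.7

Potential support ratio: 6.7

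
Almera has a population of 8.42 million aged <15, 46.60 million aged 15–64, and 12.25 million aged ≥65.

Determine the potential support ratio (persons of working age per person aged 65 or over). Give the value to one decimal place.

Potential support ratio = 46.60 / 12.25 = 3.8

Potential support ratio: 3.8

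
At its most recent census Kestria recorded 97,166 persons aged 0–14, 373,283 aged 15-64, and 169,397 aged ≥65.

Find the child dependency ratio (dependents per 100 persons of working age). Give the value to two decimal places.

Youth dependency ratio = 97,166 / 373,283 × 100 = 26.03

Youth dependency ratio: 26.03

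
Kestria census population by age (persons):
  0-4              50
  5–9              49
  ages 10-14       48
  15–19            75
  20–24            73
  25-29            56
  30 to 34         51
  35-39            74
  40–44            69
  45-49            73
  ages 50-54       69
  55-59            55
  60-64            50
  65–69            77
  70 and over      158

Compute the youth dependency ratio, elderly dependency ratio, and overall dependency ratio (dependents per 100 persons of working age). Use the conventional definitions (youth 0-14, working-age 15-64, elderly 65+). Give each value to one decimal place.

0–14: 50 + 49 + 48 = 147
15–64: 75 + 73 + 56 + 51 + 74 + 69 + 73 + 69 + 55 + 50 = 645
65+: 77 + 158 = 235
Youth dependency ratio = 147 / 645 × 100 = 22.8
Old-age dependency ratio = 235 / 645 × 100 = 36.4
Total dependency ratio = (147 + 235) / 645 × 100 = 382 / 645 × 100 = 59.2

Youth dependency ratio: 22.8
Old-age dependency ratio: 36.4
Total dependency ratio: 59.2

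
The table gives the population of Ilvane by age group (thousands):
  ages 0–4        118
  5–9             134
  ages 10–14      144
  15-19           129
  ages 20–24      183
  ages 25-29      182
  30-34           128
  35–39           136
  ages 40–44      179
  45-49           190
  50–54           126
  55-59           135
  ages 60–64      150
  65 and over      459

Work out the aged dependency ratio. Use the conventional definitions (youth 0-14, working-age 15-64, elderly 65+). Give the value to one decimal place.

0–14: 118 + 134 + 144 = 396
15–64: 129 + 183 + 182 + 128 + 136 + 179 + 190 + 126 + 135 + 150 = 1 538
65+: 459
Old-age dependency ratio = 459 / 1 538 × 100 = 29.8

Old-age dependency ratio: 29.8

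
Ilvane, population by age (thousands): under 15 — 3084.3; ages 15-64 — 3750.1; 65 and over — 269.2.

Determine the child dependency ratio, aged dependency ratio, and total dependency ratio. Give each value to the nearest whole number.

Youth dependency ratio: 82
Old-age dependency ratio: 7
Total dependency ratio: 89

Youth dependency ratio = 3084.3 / 3750.1 × 100 = 82
Old-age dependency ratio = 269.2 / 3750.1 × 100 = 7
Total dependency ratio = (3084.3 + 269.2) / 3750.1 × 100 = 3353.5 / 3750.1 × 100 = 89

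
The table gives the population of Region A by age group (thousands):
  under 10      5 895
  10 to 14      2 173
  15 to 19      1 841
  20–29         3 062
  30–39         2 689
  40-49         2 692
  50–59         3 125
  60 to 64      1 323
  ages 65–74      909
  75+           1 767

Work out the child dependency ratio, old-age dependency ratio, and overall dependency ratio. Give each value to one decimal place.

0–14: 5 895 + 2 173 = 8 068
15–64: 1 841 + 3 062 + 2 689 + 2 692 + 3 125 + 1 323 = 14 732
65+: 909 + 1 767 = 2 676
Youth dependency ratio = 8 068 / 14 732 × 100 = 54.8
Old-age dependency ratio = 2 676 / 14 732 × 100 = 18.2
Total dependency ratio = (8 068 + 2 676) / 14 732 × 100 = 10 744 / 14 732 × 100 = 72.9

Youth dependency ratio: 54.8
Old-age dependency ratio: 18.2
Total dependency ratio: 72.9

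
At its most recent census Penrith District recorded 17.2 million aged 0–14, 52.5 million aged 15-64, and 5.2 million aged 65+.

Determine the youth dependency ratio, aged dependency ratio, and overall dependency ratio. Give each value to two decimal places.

Youth dependency ratio: 32.76
Old-age dependency ratio: 9.90
Total dependency ratio: 42.67

Youth dependency ratio = 17.2 / 52.5 × 100 = 32.76
Old-age dependency ratio = 5.2 / 52.5 × 100 = 9.90
Total dependency ratio = (17.2 + 5.2) / 52.5 × 100 = 22.4 / 52.5 × 100 = 42.67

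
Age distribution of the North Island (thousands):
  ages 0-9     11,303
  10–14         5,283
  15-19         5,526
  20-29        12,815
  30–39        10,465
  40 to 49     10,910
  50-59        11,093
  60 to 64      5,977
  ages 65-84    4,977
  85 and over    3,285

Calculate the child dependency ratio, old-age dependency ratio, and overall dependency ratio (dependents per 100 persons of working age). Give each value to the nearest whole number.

0–14: 11,303 + 5,283 = 16,586
15–64: 5,526 + 12,815 + 10,465 + 10,910 + 11,093 + 5,977 = 56,786
65+: 4,977 + 3,285 = 8,262
Youth dependency ratio = 16,586 / 56,786 × 100 = 29
Old-age dependency ratio = 8,262 / 56,786 × 100 = 15
Total dependency ratio = (16,586 + 8,262) / 56,786 × 100 = 24,848 / 56,786 × 100 = 44

Youth dependency ratio: 29
Old-age dependency ratio: 15
Total dependency ratio: 44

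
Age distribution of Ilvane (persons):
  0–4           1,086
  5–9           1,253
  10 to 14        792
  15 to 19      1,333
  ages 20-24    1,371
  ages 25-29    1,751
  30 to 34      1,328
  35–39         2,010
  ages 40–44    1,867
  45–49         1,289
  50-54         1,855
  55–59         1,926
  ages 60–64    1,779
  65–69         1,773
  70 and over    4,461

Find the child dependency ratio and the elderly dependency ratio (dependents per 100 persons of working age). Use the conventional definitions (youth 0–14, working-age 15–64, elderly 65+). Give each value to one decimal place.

0–14: 1,086 + 1,253 + 792 = 3,131
15–64: 1,333 + 1,371 + 1,751 + 1,328 + 2,010 + 1,867 + 1,289 + 1,855 + 1,926 + 1,779 = 16,509
65+: 1,773 + 4,461 = 6,234
Youth dependency ratio = 3,131 / 16,509 × 100 = 19.0
Old-age dependency ratio = 6,234 / 16,509 × 100 = 37.8

Youth dependency ratio: 19.0
Old-age dependency ratio: 37.8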